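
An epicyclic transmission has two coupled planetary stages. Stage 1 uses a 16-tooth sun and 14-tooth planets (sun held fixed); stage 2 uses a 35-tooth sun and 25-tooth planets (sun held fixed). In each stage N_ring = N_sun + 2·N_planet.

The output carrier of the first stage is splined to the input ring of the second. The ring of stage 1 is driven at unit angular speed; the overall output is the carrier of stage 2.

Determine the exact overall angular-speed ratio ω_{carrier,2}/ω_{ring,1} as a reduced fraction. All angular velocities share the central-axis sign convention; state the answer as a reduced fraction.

Stage 1: N_ring = 16 + 2·14 = 44
Stage 1: 16(ω_s−ω_c) = −44(ω_r−ω_c),  ω_s=0, ω_r=1
Stage 1: 16(0−ω_c) = −44(1−ω_c)  ⇒  60ω_c = 44  ⇒  ω_c = 11/15
  ⇒ ω_c¹/ω_r¹ = 11/15
Stage 2: N_ring = 35 + 2·25 = 85
Stage 2: 35(ω_s−ω_c) = −85(ω_r−ω_c),  ω_s=0, ω_r=1
Stage 2: 35(0−ω_c) = −85(1−ω_c)  ⇒  120ω_c = 85  ⇒  ω_c = 17/24
  ⇒ ω_c²/ω_r² = 17/24
Coupling ω_r² = ω_c¹ ⇒ overall = 11/15 × 17/24 = 187/360

187/360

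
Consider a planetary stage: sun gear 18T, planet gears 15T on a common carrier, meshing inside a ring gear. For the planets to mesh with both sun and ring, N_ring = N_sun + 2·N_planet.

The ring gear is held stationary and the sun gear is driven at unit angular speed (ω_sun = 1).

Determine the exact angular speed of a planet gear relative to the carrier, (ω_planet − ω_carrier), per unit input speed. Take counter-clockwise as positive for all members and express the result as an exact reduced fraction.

N_ring = 18 + 2·15 = 48
18(ω_s−ω_c) = −48(ω_r−ω_c),  ω_r=0, ω_s=1
18(1−ω_c) = −48(0−ω_c)  ⇒  66ω_c = 18  ⇒  ω_c = 3/11
sun–planet: 18·(1−3/11) = −15·(ω_p−ω_c)  ⇒  ω_p−ω_c = −(18/15)·(8/11) = -48/55

-48/55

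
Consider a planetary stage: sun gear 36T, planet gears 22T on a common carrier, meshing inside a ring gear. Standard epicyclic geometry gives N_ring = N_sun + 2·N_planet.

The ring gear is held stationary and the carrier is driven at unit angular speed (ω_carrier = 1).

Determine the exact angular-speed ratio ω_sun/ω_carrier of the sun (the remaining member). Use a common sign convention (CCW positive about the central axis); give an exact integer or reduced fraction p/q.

N_ring = 36 + 2·22 = 80
36(ω_s−ω_c) = −80(ω_r−ω_c),  ω_r=0, ω_c=1
ω_s = 1 − (80/36)(0−1) = 29/9
ω_s/ω_c = 29/9

29/9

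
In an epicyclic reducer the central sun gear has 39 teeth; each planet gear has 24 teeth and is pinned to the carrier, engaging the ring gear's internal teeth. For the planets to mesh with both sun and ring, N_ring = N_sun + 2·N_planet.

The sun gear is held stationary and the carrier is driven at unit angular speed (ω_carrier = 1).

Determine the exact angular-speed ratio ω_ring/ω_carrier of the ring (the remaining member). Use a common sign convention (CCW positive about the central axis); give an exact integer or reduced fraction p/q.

N_ring = 39 + 2·24 = 87
39(ω_s−ω_c) = −87(ω_r−ω_c),  ω_s=0, ω_c=1
ω_r = 1 − (39/87)(0−1) = 42/29
ω_r/ω_c = 42/29

42/29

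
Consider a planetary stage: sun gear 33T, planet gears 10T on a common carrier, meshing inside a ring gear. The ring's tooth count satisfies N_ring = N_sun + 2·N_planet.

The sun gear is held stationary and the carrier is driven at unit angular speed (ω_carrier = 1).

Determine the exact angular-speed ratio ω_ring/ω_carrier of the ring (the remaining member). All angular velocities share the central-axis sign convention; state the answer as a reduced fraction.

86/53

N_ring = 33 + 2·10 = 53
33(ω_s−ω_c) = −53(ω_r−ω_c),  ω_s=0, ω_c=1
ω_r = 1 − (33/53)(0−1) = 86/53
ω_r/ω_c = 86/53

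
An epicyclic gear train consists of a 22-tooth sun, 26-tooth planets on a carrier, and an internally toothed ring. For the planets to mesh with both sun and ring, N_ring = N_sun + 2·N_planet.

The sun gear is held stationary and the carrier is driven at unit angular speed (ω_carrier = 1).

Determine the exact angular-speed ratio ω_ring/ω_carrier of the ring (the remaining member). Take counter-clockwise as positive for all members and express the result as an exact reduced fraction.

48/37

N_ring = 22 + 2·26 = 74
22(ω_s−ω_c) = −74(ω_r−ω_c),  ω_s=0, ω_c=1
ω_r = 1 − (22/74)(0−1) = 48/37
ω_r/ω_c = 48/37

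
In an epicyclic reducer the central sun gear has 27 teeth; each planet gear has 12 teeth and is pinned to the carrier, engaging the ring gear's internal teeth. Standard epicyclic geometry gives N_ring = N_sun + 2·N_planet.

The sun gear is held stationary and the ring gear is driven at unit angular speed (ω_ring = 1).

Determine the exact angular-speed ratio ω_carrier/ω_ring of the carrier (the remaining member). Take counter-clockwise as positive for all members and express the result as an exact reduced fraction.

N_ring = 27 + 2·12 = 51
27(ω_s−ω_c) = −51(ω_r−ω_c),  ω_s=0, ω_r=1
27(0−ω_c) = −51(1−ω_c)  ⇒  78ω_c = 51  ⇒  ω_c = 17/26
ω_c/ω_r = 17/26

17/26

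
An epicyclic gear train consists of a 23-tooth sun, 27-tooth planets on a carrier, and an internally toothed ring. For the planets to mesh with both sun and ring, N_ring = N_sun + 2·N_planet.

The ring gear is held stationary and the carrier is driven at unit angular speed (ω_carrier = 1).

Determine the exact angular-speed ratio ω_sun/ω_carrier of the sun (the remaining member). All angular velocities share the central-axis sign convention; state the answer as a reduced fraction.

N_ring = 23 + 2·27 = 77
23(ω_s−ω_c) = −77(ω_r−ω_c),  ω_r=0, ω_c=1
ω_s = 1 − (77/23)(0−1) = 100/23
ω_s/ω_c = 100/23

100/23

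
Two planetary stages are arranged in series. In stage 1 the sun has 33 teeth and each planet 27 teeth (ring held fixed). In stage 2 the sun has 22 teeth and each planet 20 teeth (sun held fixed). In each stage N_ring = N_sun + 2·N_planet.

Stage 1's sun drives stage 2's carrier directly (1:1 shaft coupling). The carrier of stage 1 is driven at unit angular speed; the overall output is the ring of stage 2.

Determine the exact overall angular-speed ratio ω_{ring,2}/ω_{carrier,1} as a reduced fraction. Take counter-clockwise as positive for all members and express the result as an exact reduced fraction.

Stage 1: N_ring = 33 + 2·27 = 87
Stage 1: 33(ω_s−ω_c) = −87(ω_r−ω_c),  ω_r=0, ω_c=1
Stage 1: ω_s = 1 − (87/33)(0−1) = 40/11
  ⇒ ω_s¹/ω_c¹ = 40/11
Stage 2: N_ring = 22 + 2·20 = 62
Stage 2: 22(ω_s−ω_c) = −62(ω_r−ω_c),  ω_s=0, ω_c=1
Stage 2: ω_r = 1 − (22/62)(0−1) = 42/31
  ⇒ ω_r²/ω_c² = 42/31
Coupling ω_c² = ω_s¹ ⇒ overall = 40/11 × 42/31 = 1680/341

1680/341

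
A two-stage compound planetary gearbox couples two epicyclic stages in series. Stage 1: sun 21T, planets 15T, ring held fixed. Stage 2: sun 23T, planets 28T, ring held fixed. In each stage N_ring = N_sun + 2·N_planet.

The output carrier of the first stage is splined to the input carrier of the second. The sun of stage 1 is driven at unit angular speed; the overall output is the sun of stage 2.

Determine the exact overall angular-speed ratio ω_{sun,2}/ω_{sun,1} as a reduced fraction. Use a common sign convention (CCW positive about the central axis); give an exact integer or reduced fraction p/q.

Stage 1: N_ring = 21 + 2·15 = 51
Stage 1: 21(ω_s−ω_c) = −51(ω_r−ω_c),  ω_r=0, ω_s=1
Stage 1: 21(1−ω_c) = −51(0−ω_c)  ⇒  72ω_c = 21  ⇒  ω_c = 7/24
  ⇒ ω_c¹/ω_s¹ = 7/24
Stage 2: N_ring = 23 + 2·28 = 79
Stage 2: 23(ω_s−ω_c) = −79(ω_r−ω_c),  ω_r=0, ω_c=1
Stage 2: ω_s = 1 − (79/23)(0−1) = 102/23
  ⇒ ω_s²/ω_c² = 102/23
Coupling ω_c² = ω_c¹ ⇒ overall = 7/24 × 102/23 = 119/92

119/92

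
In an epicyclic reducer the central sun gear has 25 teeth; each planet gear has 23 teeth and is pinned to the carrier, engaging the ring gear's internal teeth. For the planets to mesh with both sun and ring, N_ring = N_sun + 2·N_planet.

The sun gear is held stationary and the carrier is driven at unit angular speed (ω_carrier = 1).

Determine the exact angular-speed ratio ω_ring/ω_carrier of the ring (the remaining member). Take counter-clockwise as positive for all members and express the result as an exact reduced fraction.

96/71

N_ring = 25 + 2·23 = 71
25(ω_s−ω_c) = −71(ω_r−ω_c),  ω_s=0, ω_c=1
ω_r = 1 − (25/71)(0−1) = 96/71
ω_r/ω_c = 96/71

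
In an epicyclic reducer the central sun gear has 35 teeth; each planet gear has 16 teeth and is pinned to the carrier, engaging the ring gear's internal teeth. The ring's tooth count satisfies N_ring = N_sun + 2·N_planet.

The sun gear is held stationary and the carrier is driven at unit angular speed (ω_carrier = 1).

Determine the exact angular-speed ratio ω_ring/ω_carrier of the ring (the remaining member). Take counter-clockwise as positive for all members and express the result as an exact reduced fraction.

N_ring = 35 + 2·16 = 67
35(ω_s−ω_c) = −67(ω_r−ω_c),  ω_s=0, ω_c=1
ω_r = 1 − (35/67)(0−1) = 102/67
ω_r/ω_c = 102/67

102/67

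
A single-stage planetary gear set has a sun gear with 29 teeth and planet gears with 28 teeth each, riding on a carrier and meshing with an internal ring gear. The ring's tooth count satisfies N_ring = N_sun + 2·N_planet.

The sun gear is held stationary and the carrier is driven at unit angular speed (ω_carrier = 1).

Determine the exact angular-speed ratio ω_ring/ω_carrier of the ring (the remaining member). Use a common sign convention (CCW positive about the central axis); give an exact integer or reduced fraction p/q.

114/85

N_ring = 29 + 2·28 = 85
29(ω_s−ω_c) = −85(ω_r−ω_c),  ω_s=0, ω_c=1
ω_r = 1 − (29/85)(0−1) = 114/85
ω_r/ω_c = 114/85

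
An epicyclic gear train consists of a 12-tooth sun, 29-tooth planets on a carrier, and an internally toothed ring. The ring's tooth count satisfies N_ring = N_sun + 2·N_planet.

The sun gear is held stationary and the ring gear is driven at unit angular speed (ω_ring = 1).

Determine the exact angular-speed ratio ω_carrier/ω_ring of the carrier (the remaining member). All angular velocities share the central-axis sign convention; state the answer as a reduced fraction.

35/41

N_ring = 12 + 2·29 = 70
12(ω_s−ω_c) = −70(ω_r−ω_c),  ω_s=0, ω_r=1
12(0−ω_c) = −70(1−ω_c)  ⇒  82ω_c = 70  ⇒  ω_c = 35/41
ω_c/ω_r = 35/41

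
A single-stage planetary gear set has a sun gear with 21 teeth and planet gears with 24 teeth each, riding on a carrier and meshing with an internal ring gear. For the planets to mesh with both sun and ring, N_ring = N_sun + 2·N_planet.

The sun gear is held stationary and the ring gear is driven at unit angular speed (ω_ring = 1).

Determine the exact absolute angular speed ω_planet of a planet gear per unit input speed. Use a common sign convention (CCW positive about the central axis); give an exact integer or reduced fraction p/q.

N_ring = 21 + 2·24 = 69
21(ω_s−ω_c) = −69(ω_r−ω_c),  ω_s=0, ω_r=1
21(0−ω_c) = −69(1−ω_c)  ⇒  90ω_c = 69  ⇒  ω_c = 23/30
sun–planet: 21·(0−23/30) = −24·(ω_p−ω_c)  ⇒  ω_p−ω_c = −(21/24)·(-23/30) = 161/240
ω_p = 23/30 + 161/240 = 23/16

23/16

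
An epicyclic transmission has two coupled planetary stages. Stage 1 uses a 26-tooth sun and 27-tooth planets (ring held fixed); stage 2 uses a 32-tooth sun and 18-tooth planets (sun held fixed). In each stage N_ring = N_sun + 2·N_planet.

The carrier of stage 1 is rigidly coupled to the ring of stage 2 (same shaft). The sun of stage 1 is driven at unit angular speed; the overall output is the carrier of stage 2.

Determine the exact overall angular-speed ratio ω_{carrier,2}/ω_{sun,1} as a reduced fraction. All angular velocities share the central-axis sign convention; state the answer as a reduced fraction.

Stage 1: N_ring = 26 + 2·27 = 80
Stage 1: 26(ω_s−ω_c) = −80(ω_r−ω_c),  ω_r=0, ω_s=1
Stage 1: 26(1−ω_c) = −80(0−ω_c)  ⇒  106ω_c = 26  ⇒  ω_c = 13/53
  ⇒ ω_c¹/ω_s¹ = 13/53
Stage 2: N_ring = 32 + 2·18 = 68
Stage 2: 32(ω_s−ω_c) = −68(ω_r−ω_c),  ω_s=0, ω_r=1
Stage 2: 32(0−ω_c) = −68(1−ω_c)  ⇒  100ω_c = 68  ⇒  ω_c = 17/25
  ⇒ ω_c²/ω_r² = 17/25
Coupling ω_r² = ω_c¹ ⇒ overall = 13/53 × 17/25 = 221/1325

221/1325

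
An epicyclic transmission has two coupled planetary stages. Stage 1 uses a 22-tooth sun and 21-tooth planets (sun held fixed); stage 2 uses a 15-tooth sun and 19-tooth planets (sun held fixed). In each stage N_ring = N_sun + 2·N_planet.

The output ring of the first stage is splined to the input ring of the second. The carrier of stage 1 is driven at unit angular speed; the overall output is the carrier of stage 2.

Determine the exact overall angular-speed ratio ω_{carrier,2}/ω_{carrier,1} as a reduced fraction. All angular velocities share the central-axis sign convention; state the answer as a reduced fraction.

Stage 1: N_ring = 22 + 2·21 = 64
Stage 1: 22(ω_s−ω_c) = −64(ω_r−ω_c),  ω_s=0, ω_c=1
Stage 1: ω_r = 1 − (22/64)(0−1) = 43/32
  ⇒ ω_r¹/ω_c¹ = 43/32
Stage 2: N_ring = 15 + 2·19 = 53
Stage 2: 15(ω_s−ω_c) = −53(ω_r−ω_c),  ω_s=0, ω_r=1
Stage 2: 15(0−ω_c) = −53(1−ω_c)  ⇒  68ω_c = 53  ⇒  ω_c = 53/68
  ⇒ ω_c²/ω_r² = 53/68
Coupling ω_r² = ω_r¹ ⇒ overall = 43/32 × 53/68 = 2279/2176

2279/2176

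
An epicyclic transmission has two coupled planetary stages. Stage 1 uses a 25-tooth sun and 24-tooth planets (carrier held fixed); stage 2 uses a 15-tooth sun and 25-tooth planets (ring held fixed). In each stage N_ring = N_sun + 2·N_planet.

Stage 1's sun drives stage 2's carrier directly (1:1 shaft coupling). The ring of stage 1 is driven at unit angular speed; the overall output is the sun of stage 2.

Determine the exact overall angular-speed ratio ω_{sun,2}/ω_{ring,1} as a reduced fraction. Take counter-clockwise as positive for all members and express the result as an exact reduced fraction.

-1168/75

Stage 1: N_ring = 25 + 2·24 = 73
Stage 1: 25(ω_s−ω_c) = −73(ω_r−ω_c),  ω_c=0, ω_r=1
Stage 1: ω_s = 0 − (73/25)(1−0) = -73/25
  ⇒ ω_s¹/ω_r¹ = -73/25
Stage 2: N_ring = 15 + 2·25 = 65
Stage 2: 15(ω_s−ω_c) = −65(ω_r−ω_c),  ω_r=0, ω_c=1
Stage 2: ω_s = 1 − (65/15)(0−1) = 16/3
  ⇒ ω_s²/ω_c² = 16/3
Coupling ω_c² = ω_s¹ ⇒ overall = -73/25 × 16/3 = -1168/75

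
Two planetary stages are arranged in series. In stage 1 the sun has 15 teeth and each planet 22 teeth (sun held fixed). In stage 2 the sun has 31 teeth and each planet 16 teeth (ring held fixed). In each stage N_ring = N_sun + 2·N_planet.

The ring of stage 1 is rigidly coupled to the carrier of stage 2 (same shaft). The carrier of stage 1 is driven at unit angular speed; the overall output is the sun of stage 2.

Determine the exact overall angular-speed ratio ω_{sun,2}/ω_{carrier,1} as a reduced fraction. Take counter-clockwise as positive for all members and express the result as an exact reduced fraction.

Stage 1: N_ring = 15 + 2·22 = 59
Stage 1: 15(ω_s−ω_c) = −59(ω_r−ω_c),  ω_s=0, ω_c=1
Stage 1: ω_r = 1 − (15/59)(0−1) = 74/59
  ⇒ ω_r¹/ω_c¹ = 74/59
Stage 2: N_ring = 31 + 2·16 = 63
Stage 2: 31(ω_s−ω_c) = −63(ω_r−ω_c),  ω_r=0, ω_c=1
Stage 2: ω_s = 1 − (63/31)(0−1) = 94/31
  ⇒ ω_s²/ω_c² = 94/31
Coupling ω_c² = ω_r¹ ⇒ overall = 74/59 × 94/31 = 6956/1829

6956/1829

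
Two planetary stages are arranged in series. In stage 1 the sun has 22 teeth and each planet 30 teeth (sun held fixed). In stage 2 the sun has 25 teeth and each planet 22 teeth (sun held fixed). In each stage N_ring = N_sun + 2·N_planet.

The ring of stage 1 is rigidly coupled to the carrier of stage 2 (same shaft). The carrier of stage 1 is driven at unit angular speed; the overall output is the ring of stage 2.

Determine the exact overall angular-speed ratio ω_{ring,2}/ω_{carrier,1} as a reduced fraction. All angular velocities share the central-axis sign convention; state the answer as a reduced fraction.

4888/2829

Stage 1: N_ring = 22 + 2·30 = 82
Stage 1: 22(ω_s−ω_c) = −82(ω_r−ω_c),  ω_s=0, ω_c=1
Stage 1: ω_r = 1 − (22/82)(0−1) = 52/41
  ⇒ ω_r¹/ω_c¹ = 52/41
Stage 2: N_ring = 25 + 2·22 = 69
Stage 2: 25(ω_s−ω_c) = −69(ω_r−ω_c),  ω_s=0, ω_c=1
Stage 2: ω_r = 1 − (25/69)(0−1) = 94/69
  ⇒ ω_r²/ω_c² = 94/69
Coupling ω_c² = ω_r¹ ⇒ overall = 52/41 × 94/69 = 4888/2829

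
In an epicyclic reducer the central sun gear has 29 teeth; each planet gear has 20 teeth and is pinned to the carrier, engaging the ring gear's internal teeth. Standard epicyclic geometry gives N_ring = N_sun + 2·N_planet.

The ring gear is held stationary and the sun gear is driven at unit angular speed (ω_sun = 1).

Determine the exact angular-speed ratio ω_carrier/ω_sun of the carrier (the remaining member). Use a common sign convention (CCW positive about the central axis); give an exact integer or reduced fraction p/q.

29/98

N_ring = 29 + 2·20 = 69
29(ω_s−ω_c) = −69(ω_r−ω_c),  ω_r=0, ω_s=1
29(1−ω_c) = −69(0−ω_c)  ⇒  98ω_c = 29  ⇒  ω_c = 29/98
ω_c/ω_s = 29/98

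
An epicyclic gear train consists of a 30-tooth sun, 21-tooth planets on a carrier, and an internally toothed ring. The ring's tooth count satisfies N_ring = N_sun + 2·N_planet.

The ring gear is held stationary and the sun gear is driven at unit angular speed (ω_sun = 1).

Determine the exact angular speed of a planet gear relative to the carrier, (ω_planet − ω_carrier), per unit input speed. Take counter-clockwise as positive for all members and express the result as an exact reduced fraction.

N_ring = 30 + 2·21 = 72
30(ω_s−ω_c) = −72(ω_r−ω_c),  ω_r=0, ω_s=1
30(1−ω_c) = −72(0−ω_c)  ⇒  102ω_c = 30  ⇒  ω_c = 5/17
sun–planet: 30·(1−5/17) = −21·(ω_p−ω_c)  ⇒  ω_p−ω_c = −(30/21)·(12/17) = -120/119

-120/119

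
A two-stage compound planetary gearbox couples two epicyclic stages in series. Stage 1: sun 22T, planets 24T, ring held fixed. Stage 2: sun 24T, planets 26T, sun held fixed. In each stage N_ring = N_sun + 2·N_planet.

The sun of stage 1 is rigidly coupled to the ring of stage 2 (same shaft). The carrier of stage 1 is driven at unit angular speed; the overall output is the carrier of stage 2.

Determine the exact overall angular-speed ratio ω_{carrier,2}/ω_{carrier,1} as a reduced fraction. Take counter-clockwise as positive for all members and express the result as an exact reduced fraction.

Stage 1: N_ring = 22 + 2·24 = 70
Stage 1: 22(ω_s−ω_c) = −70(ω_r−ω_c),  ω_r=0, ω_c=1
Stage 1: ω_s = 1 − (70/22)(0−1) = 46/11
  ⇒ ω_s¹/ω_c¹ = 46/11
Stage 2: N_ring = 24 + 2·26 = 76
Stage 2: 24(ω_s−ω_c) = −76(ω_r−ω_c),  ω_s=0, ω_r=1
Stage 2: 24(0−ω_c) = −76(1−ω_c)  ⇒  100ω_c = 76  ⇒  ω_c = 19/25
  ⇒ ω_c²/ω_r² = 19/25
Coupling ω_r² = ω_s¹ ⇒ overall = 46/11 × 19/25 = 874/275

874/275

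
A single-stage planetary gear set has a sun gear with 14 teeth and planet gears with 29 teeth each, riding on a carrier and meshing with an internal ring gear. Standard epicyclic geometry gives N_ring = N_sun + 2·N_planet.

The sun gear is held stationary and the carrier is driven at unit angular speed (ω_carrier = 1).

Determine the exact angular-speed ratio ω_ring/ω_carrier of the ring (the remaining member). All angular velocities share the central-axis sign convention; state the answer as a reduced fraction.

N_ring = 14 + 2·29 = 72
14(ω_s−ω_c) = −72(ω_r−ω_c),  ω_s=0, ω_c=1
ω_r = 1 − (14/72)(0−1) = 43/36
ω_r/ω_c = 43/36

43/36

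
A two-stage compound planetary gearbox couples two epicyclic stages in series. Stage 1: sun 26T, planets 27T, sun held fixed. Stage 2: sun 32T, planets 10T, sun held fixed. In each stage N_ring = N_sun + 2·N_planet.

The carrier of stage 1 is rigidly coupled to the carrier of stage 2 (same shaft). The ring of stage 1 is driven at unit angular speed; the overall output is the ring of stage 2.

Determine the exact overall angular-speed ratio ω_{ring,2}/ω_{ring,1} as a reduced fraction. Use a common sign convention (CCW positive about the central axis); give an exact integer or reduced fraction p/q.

Stage 1: N_ring = 26 + 2·27 = 80
Stage 1: 26(ω_s−ω_c) = −80(ω_r−ω_c),  ω_s=0, ω_r=1
Stage 1: 26(0−ω_c) = −80(1−ω_c)  ⇒  106ω_c = 80  ⇒  ω_c = 40/53
  ⇒ ω_c¹/ω_r¹ = 40/53
Stage 2: N_ring = 32 + 2·10 = 52
Stage 2: 32(ω_s−ω_c) = −52(ω_r−ω_c),  ω_s=0, ω_c=1
Stage 2: ω_r = 1 − (32/52)(0−1) = 21/13
  ⇒ ω_r²/ω_c² = 21/13
Coupling ω_c² = ω_c¹ ⇒ overall = 40/53 × 21/13 = 840/689

840/689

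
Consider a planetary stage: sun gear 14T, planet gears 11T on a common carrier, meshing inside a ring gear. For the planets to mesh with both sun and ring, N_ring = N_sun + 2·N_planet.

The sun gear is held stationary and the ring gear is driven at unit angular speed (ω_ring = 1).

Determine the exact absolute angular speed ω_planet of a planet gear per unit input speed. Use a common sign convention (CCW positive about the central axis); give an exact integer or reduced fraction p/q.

N_ring = 14 + 2·11 = 36
14(ω_s−ω_c) = −36(ω_r−ω_c),  ω_s=0, ω_r=1
14(0−ω_c) = −36(1−ω_c)  ⇒  50ω_c = 36  ⇒  ω_c = 18/25
sun–planet: 14·(0−18/25) = −11·(ω_p−ω_c)  ⇒  ω_p−ω_c = −(14/11)·(-18/25) = 252/275
ω_p = 18/25 + 252/275 = 18/11

18/11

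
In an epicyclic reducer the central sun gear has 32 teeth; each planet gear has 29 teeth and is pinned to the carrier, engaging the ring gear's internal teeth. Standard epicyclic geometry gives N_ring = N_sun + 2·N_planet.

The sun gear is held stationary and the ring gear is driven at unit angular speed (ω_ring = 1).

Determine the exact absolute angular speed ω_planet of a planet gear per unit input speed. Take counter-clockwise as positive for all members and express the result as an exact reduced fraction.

45/29

N_ring = 32 + 2·29 = 90
32(ω_s−ω_c) = −90(ω_r−ω_c),  ω_s=0, ω_r=1
32(0−ω_c) = −90(1−ω_c)  ⇒  122ω_c = 90  ⇒  ω_c = 45/61
sun–planet: 32·(0−45/61) = −29·(ω_p−ω_c)  ⇒  ω_p−ω_c = −(32/29)·(-45/61) = 1440/1769
ω_p = 45/61 + 1440/1769 = 45/29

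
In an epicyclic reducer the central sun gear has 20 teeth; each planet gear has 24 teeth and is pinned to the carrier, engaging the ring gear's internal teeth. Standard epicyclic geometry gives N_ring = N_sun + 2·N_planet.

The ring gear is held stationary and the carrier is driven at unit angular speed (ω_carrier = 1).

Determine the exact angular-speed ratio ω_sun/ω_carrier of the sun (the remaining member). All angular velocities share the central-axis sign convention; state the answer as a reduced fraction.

N_ring = 20 + 2·24 = 68
20(ω_s−ω_c) = −68(ω_r−ω_c),  ω_r=0, ω_c=1
ω_s = 1 − (68/20)(0−1) = 22/5
ω_s/ω_c = 22/5

22/5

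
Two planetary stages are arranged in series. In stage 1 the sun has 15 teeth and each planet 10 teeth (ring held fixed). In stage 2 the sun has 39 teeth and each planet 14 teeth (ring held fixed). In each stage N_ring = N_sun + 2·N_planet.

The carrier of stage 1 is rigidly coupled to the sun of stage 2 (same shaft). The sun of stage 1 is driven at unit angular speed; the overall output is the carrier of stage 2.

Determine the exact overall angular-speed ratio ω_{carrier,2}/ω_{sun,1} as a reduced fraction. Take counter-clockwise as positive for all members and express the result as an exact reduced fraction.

Stage 1: N_ring = 15 + 2·10 = 35
Stage 1: 15(ω_s−ω_c) = −35(ω_r−ω_c),  ω_r=0, ω_s=1
Stage 1: 15(1−ω_c) = −35(0−ω_c)  ⇒  50ω_c = 15  ⇒  ω_c = 3/10
  ⇒ ω_c¹/ω_s¹ = 3/10
Stage 2: N_ring = 39 + 2·14 = 67
Stage 2: 39(ω_s−ω_c) = −67(ω_r−ω_c),  ω_r=0, ω_s=1
Stage 2: 39(1−ω_c) = −67(0−ω_c)  ⇒  106ω_c = 39  ⇒  ω_c = 39/106
  ⇒ ω_c²/ω_s² = 39/106
Coupling ω_s² = ω_c¹ ⇒ overall = 3/10 × 39/106 = 117/1060

117/1060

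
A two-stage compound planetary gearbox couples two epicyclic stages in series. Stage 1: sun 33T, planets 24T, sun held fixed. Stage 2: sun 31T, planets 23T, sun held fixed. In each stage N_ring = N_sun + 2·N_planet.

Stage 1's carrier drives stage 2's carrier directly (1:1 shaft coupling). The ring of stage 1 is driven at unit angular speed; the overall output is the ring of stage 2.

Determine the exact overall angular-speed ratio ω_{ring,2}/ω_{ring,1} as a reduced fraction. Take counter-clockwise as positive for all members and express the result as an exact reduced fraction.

1458/1463

Stage 1: N_ring = 33 + 2·24 = 81
Stage 1: 33(ω_s−ω_c) = −81(ω_r−ω_c),  ω_s=0, ω_r=1
Stage 1: 33(0−ω_c) = −81(1−ω_c)  ⇒  114ω_c = 81  ⇒  ω_c = 27/38
  ⇒ ω_c¹/ω_r¹ = 27/38
Stage 2: N_ring = 31 + 2·23 = 77
Stage 2: 31(ω_s−ω_c) = −77(ω_r−ω_c),  ω_s=0, ω_c=1
Stage 2: ω_r = 1 − (31/77)(0−1) = 108/77
  ⇒ ω_r²/ω_c² = 108/77
Coupling ω_c² = ω_c¹ ⇒ overall = 27/38 × 108/77 = 1458/1463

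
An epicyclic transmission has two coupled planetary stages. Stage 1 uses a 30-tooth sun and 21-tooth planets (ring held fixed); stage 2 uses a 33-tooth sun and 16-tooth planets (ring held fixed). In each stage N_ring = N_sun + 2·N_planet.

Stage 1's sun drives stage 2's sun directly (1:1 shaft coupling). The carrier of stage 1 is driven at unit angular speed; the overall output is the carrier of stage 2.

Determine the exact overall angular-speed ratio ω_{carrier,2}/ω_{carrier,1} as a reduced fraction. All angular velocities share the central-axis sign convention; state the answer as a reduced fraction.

Stage 1: N_ring = 30 + 2·21 = 72
Stage 1: 30(ω_s−ω_c) = −72(ω_r−ω_c),  ω_r=0, ω_c=1
Stage 1: ω_s = 1 − (72/30)(0−1) = 17/5
  ⇒ ω_s¹/ω_c¹ = 17/5
Stage 2: N_ring = 33 + 2·16 = 65
Stage 2: 33(ω_s−ω_c) = −65(ω_r−ω_c),  ω_r=0, ω_s=1
Stage 2: 33(1−ω_c) = −65(0−ω_c)  ⇒  98ω_c = 33  ⇒  ω_c = 33/98
  ⇒ ω_c²/ω_s² = 33/98
Coupling ω_s² = ω_s¹ ⇒ overall = 17/5 × 33/98 = 561/490

561/490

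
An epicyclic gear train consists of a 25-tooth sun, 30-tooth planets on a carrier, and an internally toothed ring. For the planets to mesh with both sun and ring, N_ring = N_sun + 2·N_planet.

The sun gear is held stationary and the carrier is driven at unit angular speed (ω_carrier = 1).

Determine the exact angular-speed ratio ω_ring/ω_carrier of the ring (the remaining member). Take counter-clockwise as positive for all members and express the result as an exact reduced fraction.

N_ring = 25 + 2·30 = 85
25(ω_s−ω_c) = −85(ω_r−ω_c),  ω_s=0, ω_c=1
ω_r = 1 − (25/85)(0−1) = 22/17
ω_r/ω_c = 22/17

22/17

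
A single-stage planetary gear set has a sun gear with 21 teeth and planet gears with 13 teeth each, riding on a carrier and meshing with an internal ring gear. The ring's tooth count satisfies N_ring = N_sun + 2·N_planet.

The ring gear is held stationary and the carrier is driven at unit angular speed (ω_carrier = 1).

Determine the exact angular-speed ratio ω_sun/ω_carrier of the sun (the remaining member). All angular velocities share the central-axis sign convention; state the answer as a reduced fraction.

68/21

N_ring = 21 + 2·13 = 47
21(ω_s−ω_c) = −47(ω_r−ω_c),  ω_r=0, ω_c=1
ω_s = 1 − (47/21)(0−1) = 68/21
ω_s/ω_c = 68/21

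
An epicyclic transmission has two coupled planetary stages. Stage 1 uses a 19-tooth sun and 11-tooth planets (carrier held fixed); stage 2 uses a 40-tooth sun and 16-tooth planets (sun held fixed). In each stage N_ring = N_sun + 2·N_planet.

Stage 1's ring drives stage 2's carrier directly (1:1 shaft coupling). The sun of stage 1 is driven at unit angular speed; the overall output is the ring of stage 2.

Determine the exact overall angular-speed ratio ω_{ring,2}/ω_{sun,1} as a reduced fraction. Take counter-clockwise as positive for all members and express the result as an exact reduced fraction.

-266/369

Stage 1: N_ring = 19 + 2·11 = 41
Stage 1: 19(ω_s−ω_c) = −41(ω_r−ω_c),  ω_c=0, ω_s=1
Stage 1: ω_r = 0 − (19/41)(1−0) = -19/41
  ⇒ ω_r¹/ω_s¹ = -19/41
Stage 2: N_ring = 40 + 2·16 = 72
Stage 2: 40(ω_s−ω_c) = −72(ω_r−ω_c),  ω_s=0, ω_c=1
Stage 2: ω_r = 1 − (40/72)(0−1) = 14/9
  ⇒ ω_r²/ω_c² = 14/9
Coupling ω_c² = ω_r¹ ⇒ overall = -19/41 × 14/9 = -266/369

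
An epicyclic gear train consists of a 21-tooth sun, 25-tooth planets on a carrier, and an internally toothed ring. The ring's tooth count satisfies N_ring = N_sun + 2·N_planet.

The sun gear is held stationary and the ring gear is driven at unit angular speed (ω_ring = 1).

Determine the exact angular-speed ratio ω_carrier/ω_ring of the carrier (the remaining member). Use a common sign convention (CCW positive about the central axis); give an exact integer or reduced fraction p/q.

71/92

N_ring = 21 + 2·25 = 71
21(ω_s−ω_c) = −71(ω_r−ω_c),  ω_s=0, ω_r=1
21(0−ω_c) = −71(1−ω_c)  ⇒  92ω_c = 71  ⇒  ω_c = 71/92
ω_c/ω_r = 71/92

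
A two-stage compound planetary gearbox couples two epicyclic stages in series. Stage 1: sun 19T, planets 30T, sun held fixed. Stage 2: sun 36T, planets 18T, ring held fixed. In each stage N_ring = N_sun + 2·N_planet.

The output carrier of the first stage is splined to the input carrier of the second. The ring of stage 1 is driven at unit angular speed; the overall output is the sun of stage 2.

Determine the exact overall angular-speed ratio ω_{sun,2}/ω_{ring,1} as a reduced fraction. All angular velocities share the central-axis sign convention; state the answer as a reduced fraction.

Stage 1: N_ring = 19 + 2·30 = 79
Stage 1: 19(ω_s−ω_c) = −79(ω_r−ω_c),  ω_s=0, ω_r=1
Stage 1: 19(0−ω_c) = −79(1−ω_c)  ⇒  98ω_c = 79  ⇒  ω_c = 79/98
  ⇒ ω_c¹/ω_r¹ = 79/98
Stage 2: N_ring = 36 + 2·18 = 72
Stage 2: 36(ω_s−ω_c) = −72(ω_r−ω_c),  ω_r=0, ω_c=1
Stage 2: ω_s = 1 − (72/36)(0−1) = 3
  ⇒ ω_s²/ω_c² = 3
Coupling ω_c² = ω_c¹ ⇒ overall = 79/98 × 3 = 237/98

237/98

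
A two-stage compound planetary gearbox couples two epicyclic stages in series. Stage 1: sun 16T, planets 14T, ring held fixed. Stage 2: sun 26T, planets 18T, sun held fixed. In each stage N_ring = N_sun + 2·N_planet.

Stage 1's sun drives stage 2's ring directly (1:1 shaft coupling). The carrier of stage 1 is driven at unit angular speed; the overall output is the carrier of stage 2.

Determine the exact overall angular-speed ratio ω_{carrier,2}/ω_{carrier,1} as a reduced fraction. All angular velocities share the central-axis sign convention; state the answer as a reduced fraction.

465/176

Stage 1: N_ring = 16 + 2·14 = 44
Stage 1: 16(ω_s−ω_c) = −44(ω_r−ω_c),  ω_r=0, ω_c=1
Stage 1: ω_s = 1 − (44/16)(0−1) = 15/4
  ⇒ ω_s¹/ω_c¹ = 15/4
Stage 2: N_ring = 26 + 2·18 = 62
Stage 2: 26(ω_s−ω_c) = −62(ω_r−ω_c),  ω_s=0, ω_r=1
Stage 2: 26(0−ω_c) = −62(1−ω_c)  ⇒  88ω_c = 62  ⇒  ω_c = 31/44
  ⇒ ω_c²/ω_r² = 31/44
Coupling ω_r² = ω_s¹ ⇒ overall = 15/4 × 31/44 = 465/176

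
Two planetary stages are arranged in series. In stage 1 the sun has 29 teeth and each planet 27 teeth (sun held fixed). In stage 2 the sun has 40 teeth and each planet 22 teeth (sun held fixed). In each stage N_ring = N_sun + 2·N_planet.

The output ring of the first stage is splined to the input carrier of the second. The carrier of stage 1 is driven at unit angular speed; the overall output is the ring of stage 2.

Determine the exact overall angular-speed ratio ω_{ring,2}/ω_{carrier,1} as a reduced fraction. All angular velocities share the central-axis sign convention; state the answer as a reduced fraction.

496/249

Stage 1: N_ring = 29 + 2·27 = 83
Stage 1: 29(ω_s−ω_c) = −83(ω_r−ω_c),  ω_s=0, ω_c=1
Stage 1: ω_r = 1 − (29/83)(0−1) = 112/83
  ⇒ ω_r¹/ω_c¹ = 112/83
Stage 2: N_ring = 40 + 2·22 = 84
Stage 2: 40(ω_s−ω_c) = −84(ω_r−ω_c),  ω_s=0, ω_c=1
Stage 2: ω_r = 1 − (40/84)(0−1) = 31/21
  ⇒ ω_r²/ω_c² = 31/21
Coupling ω_c² = ω_r¹ ⇒ overall = 112/83 × 31/21 = 496/249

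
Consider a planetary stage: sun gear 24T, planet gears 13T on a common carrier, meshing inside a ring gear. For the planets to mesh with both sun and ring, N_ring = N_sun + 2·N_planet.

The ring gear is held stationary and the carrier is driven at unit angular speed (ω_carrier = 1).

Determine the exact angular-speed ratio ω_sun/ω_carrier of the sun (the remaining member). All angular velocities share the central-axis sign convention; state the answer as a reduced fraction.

37/12

N_ring = 24 + 2·13 = 50
24(ω_s−ω_c) = −50(ω_r−ω_c),  ω_r=0, ω_c=1
ω_s = 1 − (50/24)(0−1) = 37/12
ω_s/ω_c = 37/12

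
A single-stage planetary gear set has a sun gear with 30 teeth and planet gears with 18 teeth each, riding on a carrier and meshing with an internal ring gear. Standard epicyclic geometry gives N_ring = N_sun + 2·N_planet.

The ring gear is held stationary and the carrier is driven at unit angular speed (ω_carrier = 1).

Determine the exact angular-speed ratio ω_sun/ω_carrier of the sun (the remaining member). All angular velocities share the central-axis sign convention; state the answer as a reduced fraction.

16/5

N_ring = 30 + 2·18 = 66
30(ω_s−ω_c) = −66(ω_r−ω_c),  ω_r=0, ω_c=1
ω_s = 1 − (66/30)(0−1) = 16/5
ω_s/ω_c = 16/5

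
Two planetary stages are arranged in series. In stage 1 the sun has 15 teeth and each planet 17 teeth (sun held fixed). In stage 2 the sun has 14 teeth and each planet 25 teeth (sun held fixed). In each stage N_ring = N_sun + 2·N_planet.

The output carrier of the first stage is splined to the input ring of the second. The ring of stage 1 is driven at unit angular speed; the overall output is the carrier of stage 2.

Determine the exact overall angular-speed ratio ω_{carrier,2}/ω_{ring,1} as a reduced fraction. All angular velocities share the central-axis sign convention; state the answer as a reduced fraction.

49/78

Stage 1: N_ring = 15 + 2·17 = 49
Stage 1: 15(ω_s−ω_c) = −49(ω_r−ω_c),  ω_s=0, ω_r=1
Stage 1: 15(0−ω_c) = −49(1−ω_c)  ⇒  64ω_c = 49  ⇒  ω_c = 49/64
  ⇒ ω_c¹/ω_r¹ = 49/64
Stage 2: N_ring = 14 + 2·25 = 64
Stage 2: 14(ω_s−ω_c) = −64(ω_r−ω_c),  ω_s=0, ω_r=1
Stage 2: 14(0−ω_c) = −64(1−ω_c)  ⇒  78ω_c = 64  ⇒  ω_c = 32/39
  ⇒ ω_c²/ω_r² = 32/39
Coupling ω_r² = ω_c¹ ⇒ overall = 49/64 × 32/39 = 49/78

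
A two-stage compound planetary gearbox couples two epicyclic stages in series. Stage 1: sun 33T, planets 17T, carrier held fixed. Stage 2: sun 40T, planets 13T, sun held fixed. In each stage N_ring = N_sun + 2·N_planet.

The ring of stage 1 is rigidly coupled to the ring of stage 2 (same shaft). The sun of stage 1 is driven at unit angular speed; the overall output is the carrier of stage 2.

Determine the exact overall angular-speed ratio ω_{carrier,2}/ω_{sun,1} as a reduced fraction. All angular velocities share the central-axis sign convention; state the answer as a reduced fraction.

Stage 1: N_ring = 33 + 2·17 = 67
Stage 1: 33(ω_s−ω_c) = −67(ω_r−ω_c),  ω_c=0, ω_s=1
Stage 1: ω_r = 0 − (33/67)(1−0) = -33/67
  ⇒ ω_r¹/ω_s¹ = -33/67
Stage 2: N_ring = 40 + 2·13 = 66
Stage 2: 40(ω_s−ω_c) = −66(ω_r−ω_c),  ω_s=0, ω_r=1
Stage 2: 40(0−ω_c) = −66(1−ω_c)  ⇒  106ω_c = 66  ⇒  ω_c = 33/53
  ⇒ ω_c²/ω_r² = 33/53
Coupling ω_r² = ω_r¹ ⇒ overall = -33/67 × 33/53 = -1089/3551

-1089/3551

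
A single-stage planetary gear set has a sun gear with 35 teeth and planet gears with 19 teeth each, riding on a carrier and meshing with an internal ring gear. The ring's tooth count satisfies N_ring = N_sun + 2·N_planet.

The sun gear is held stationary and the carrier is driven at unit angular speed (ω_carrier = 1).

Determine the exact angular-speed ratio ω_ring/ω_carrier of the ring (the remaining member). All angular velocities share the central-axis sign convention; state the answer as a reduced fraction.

N_ring = 35 + 2·19 = 73
35(ω_s−ω_c) = −73(ω_r−ω_c),  ω_s=0, ω_c=1
ω_r = 1 − (35/73)(0−1) = 108/73
ω_r/ω_c = 108/73

108/73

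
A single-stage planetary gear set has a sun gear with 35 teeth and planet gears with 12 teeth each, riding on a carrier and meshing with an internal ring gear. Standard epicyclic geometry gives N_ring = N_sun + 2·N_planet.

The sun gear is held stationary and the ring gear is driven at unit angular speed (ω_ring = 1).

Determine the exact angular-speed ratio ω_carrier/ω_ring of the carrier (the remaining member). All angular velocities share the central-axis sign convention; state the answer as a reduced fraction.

N_ring = 35 + 2·12 = 59
35(ω_s−ω_c) = −59(ω_r−ω_c),  ω_s=0, ω_r=1
35(0−ω_c) = −59(1−ω_c)  ⇒  94ω_c = 59  ⇒  ω_c = 59/94
ω_c/ω_r = 59/94

59/94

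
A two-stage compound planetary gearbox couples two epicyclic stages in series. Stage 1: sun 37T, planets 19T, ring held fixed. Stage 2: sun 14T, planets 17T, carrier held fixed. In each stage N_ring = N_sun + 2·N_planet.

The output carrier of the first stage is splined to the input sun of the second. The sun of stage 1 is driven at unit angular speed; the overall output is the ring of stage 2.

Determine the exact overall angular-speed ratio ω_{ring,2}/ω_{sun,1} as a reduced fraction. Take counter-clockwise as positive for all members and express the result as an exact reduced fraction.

Stage 1: N_ring = 37 + 2·19 = 75
Stage 1: 37(ω_s−ω_c) = −75(ω_r−ω_c),  ω_r=0, ω_s=1
Stage 1: 37(1−ω_c) = −75(0−ω_c)  ⇒  112ω_c = 37  ⇒  ω_c = 37/112
  ⇒ ω_c¹/ω_s¹ = 37/112
Stage 2: N_ring = 14 + 2·17 = 48
Stage 2: 14(ω_s−ω_c) = −48(ω_r−ω_c),  ω_c=0, ω_s=1
Stage 2: ω_r = 0 − (14/48)(1−0) = -7/24
  ⇒ ω_r²/ω_s² = -7/24
Coupling ω_s² = ω_c¹ ⇒ overall = 37/112 × -7/24 = -37/384

-37/384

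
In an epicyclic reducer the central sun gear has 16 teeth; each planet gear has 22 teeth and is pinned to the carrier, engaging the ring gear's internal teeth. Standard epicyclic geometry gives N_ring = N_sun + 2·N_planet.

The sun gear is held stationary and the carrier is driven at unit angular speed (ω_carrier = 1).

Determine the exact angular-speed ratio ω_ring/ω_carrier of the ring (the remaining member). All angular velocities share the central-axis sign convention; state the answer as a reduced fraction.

19/15

N_ring = 16 + 2·22 = 60
16(ω_s−ω_c) = −60(ω_r−ω_c),  ω_s=0, ω_c=1
ω_r = 1 − (16/60)(0−1) = 19/15
ω_r/ω_c = 19/15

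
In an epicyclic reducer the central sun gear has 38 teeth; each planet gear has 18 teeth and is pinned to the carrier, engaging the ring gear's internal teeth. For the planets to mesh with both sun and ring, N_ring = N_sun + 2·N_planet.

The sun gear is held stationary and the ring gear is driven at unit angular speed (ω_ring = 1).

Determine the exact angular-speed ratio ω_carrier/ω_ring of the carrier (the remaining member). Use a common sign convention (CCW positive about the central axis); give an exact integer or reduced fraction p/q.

37/56

N_ring = 38 + 2·18 = 74
38(ω_s−ω_c) = −74(ω_r−ω_c),  ω_s=0, ω_r=1
38(0−ω_c) = −74(1−ω_c)  ⇒  112ω_c = 74  ⇒  ω_c = 37/56
ω_c/ω_r = 37/56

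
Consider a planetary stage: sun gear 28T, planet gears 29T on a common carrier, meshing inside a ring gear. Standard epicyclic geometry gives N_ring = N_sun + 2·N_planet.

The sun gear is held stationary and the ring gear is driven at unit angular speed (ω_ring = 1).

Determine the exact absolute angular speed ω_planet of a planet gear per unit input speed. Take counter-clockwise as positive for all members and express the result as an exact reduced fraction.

N_ring = 28 + 2·29 = 86
28(ω_s−ω_c) = −86(ω_r−ω_c),  ω_s=0, ω_r=1
28(0−ω_c) = −86(1−ω_c)  ⇒  114ω_c = 86  ⇒  ω_c = 43/57
sun–planet: 28·(0−43/57) = −29·(ω_p−ω_c)  ⇒  ω_p−ω_c = −(28/29)·(-43/57) = 1204/1653
ω_p = 43/57 + 1204/1653 = 43/29

43/29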